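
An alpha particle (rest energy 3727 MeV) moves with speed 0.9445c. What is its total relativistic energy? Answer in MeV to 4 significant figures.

γ = 1/√(1 − 0.9445²) = 3.04403
E = γm₀c² = 3.04403 × 3727 MeV = 11350 MeV

E ≈ 11350 MeV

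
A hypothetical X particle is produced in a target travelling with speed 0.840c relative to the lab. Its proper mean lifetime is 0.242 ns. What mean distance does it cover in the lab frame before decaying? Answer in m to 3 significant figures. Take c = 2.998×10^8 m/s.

γ = 1/√(1 − 0.840²) = 1.8430
Dilated lifetime: Δt = γτ₀ = 1.8430 × 0.242 ns = 0.44601 ns
d = vΔt = 0.840c × 0.44601 ns = 2.5183×10^8 m/s × 4.4601×10^-10 s = 0.112 m

d ≈ 0.112 m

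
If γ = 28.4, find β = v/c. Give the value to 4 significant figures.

β ≈ 0.9994

β = √(1 − 1/γ²) = √(1 − 1/28.4²) = √(0.998760) = 0.9994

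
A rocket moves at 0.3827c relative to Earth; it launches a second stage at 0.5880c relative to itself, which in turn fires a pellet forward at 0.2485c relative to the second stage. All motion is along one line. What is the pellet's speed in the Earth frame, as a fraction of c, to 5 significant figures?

u ≈ 0.86965c

Compose boost 2: (0.5880 + 0.3827)/(1 + 0.5880×0.3827) = 0.97070/1.225028 = 0.7923903
Compose boost 3: (0.2485 + 0.7923903)/(1 + 0.2485×0.7923903) = 1.040890/1.196909 = 0.86965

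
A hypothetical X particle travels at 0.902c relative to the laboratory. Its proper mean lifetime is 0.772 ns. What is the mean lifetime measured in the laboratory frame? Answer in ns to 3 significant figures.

Δt ≈ 1.79 ns

γ = 1/√(1 − 0.902²) = 2.3162
Time dilation: Δt = γτ₀ = 2.3162 × 0.772 ns = 1.79 ns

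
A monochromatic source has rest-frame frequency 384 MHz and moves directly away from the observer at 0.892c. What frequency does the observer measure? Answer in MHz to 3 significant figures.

Relativistic Doppler: f_obs = f_src √((1−β)/(1+β))
= 384 × √(0.10800/1.8920) = 384 × 0.23892 = 91.7 MHz

f_obs ≈ 91.7 MHz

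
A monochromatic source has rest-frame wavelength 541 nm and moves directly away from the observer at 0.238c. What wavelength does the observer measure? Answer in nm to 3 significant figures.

λ_obs ≈ 690 nm

Relativistic Doppler: λ_obs = λ_src √((1+β)/(1−β))
= 541 × √(1.2380/0.76200) = 541 × 1.2746 = 690 nm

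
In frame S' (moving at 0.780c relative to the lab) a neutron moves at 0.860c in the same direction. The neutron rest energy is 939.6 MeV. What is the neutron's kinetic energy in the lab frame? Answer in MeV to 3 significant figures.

K ≈ 3980 MeV

u_lab = (0.860 + 0.780)/(1 + 0.860×0.780) = 0.981566
γ = 1/√(1 − 0.981566²) = 5.2322
K = (γ − 1)m₀c² = (5.2322 − 1) × 939.6 = 4.2322 × 939.6 = 3980 MeV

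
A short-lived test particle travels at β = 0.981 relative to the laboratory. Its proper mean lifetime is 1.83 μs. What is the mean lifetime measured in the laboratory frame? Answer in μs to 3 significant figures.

Δt ≈ 9.43 μs

γ = 1/√(1 − 0.981²) = 5.1544
Time dilation: Δt = γτ₀ = 5.1544 × 1.83 μs = 9.43 μs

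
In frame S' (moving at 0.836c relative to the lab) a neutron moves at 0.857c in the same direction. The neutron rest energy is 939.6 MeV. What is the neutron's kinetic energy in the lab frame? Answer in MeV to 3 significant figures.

K ≈ 4760 MeV

u_lab = (0.857 + 0.836)/(1 + 0.857×0.836) = 0.986337
γ = 1/√(1 − 0.986337²) = 6.0702
K = (γ − 1)m₀c² = (6.0702 − 1) × 939.6 = 5.0702 × 939.6 = 4760 MeV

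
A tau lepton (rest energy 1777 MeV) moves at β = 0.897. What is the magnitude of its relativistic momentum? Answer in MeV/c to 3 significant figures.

p ≈ 3610 MeV/c

γ = 1/√(1 − 0.897²) = 2.2623
p = γβm₀c = 2.2623 × 0.897 × 1777 MeV/c = 3610 MeV/c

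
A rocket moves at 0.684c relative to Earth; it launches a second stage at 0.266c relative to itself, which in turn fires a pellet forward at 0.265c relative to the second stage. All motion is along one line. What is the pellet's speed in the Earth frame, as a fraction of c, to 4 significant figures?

Compose boost 2: (0.266 + 0.684)/(1 + 0.266×0.684) = 0.9500/1.18194 = 0.803761
Compose boost 3: (0.265 + 0.803761)/(1 + 0.265×0.803761) = 1.06876/1.21300 = 0.8811

u ≈ 0.8811c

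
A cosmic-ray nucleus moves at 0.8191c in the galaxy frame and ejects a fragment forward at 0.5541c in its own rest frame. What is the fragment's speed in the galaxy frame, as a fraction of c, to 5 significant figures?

Compose boost 2: (0.5541 + 0.8191)/(1 + 0.5541×0.8191) = 1.3732/1.453863 = 0.94452

u ≈ 0.94452c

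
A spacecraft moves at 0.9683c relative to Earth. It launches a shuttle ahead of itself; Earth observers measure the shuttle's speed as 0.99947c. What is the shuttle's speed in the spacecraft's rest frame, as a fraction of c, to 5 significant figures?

Inverse velocity addition: u' = (u − v)/(1 − uv/c²)
= (0.99947 − 0.9683)/(1 − 0.99947×0.9683) = 0.031170/0.03221320 = 0.96762

u' ≈ 0.96762c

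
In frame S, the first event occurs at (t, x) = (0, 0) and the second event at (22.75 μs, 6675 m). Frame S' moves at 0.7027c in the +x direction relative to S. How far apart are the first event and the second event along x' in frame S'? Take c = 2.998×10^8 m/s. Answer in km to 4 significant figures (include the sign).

γ = 1/√(1 − 0.7027²) = 1.40551
Δx' = γ(Δx − vΔt) = 1.40551 × (6675 m − 0.7027×(2.998×10^8 m/s)×22.75×10^-6 s)
= 1.40551 × (1882.27 m) = 2.646 km

Δx' ≈ 2.646 km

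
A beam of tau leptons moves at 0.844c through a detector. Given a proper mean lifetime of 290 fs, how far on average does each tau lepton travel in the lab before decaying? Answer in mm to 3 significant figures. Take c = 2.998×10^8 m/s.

γ = 1/√(1 − 0.844²) = 1.8645
Dilated lifetime: Δt = γτ₀ = 1.8645 × 290 fs = 540.70 fs
d = vΔt = 0.844c × 540.70 fs = 2.5303×10^8 m/s × 5.4070×10^-13 s = 0.137 mm

d ≈ 0.137 mm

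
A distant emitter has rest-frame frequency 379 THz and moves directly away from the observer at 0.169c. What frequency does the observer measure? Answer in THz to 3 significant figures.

Relativistic Doppler: f_obs = f_src √((1−β)/(1+β))
= 379 × √(0.83100/1.1690) = 379 × 0.84313 = 320 THz

f_obs ≈ 320 THz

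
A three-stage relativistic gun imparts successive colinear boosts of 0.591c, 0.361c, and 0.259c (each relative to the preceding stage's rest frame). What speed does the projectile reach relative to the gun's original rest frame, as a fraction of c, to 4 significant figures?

u ≈ 0.8673c

Compose boost 2: (0.361 + 0.591)/(1 + 0.361×0.591) = 0.9520/1.21335 = 0.784604
Compose boost 3: (0.259 + 0.784604)/(1 + 0.259×0.784604) = 1.04360/1.20321 = 0.8673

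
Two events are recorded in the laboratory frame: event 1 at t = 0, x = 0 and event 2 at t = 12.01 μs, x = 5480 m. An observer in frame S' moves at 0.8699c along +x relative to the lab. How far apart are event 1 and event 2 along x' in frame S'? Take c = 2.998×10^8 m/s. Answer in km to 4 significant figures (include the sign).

Δx' ≈ 4.760 km

γ = 1/√(1 − 0.8699²) = 2.02746
Δx' = γ(Δx − vΔt) = 2.02746 × (5480 m − 0.8699×(2.998×10^8 m/s)×12.01×10^-6 s)
= 2.02746 × (2347.84 m) = 4.760 km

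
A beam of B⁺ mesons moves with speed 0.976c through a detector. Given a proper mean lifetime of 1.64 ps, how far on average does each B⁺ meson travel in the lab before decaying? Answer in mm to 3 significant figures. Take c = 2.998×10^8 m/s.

d ≈ 2.20 mm

γ = 1/√(1 − 0.976²) = 4.5920
Dilated lifetime: Δt = γτ₀ = 4.5920 × 1.64 ps = 7.5309 ps
d = vΔt = 0.976c × 7.5309 ps = 2.9260×10^8 m/s × 7.5309×10^-12 s = 2.20 mm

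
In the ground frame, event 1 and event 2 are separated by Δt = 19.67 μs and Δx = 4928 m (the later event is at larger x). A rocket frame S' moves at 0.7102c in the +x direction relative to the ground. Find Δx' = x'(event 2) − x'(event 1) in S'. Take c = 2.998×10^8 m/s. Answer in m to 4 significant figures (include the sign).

γ = 1/√(1 − 0.7102²) = 1.42045
Δx' = γ(Δx − vΔt) = 1.42045 × (4928 m − 0.7102×(2.998×10^8 m/s)×19.67×10^-6 s)
= 1.42045 × (739.904 m) = 1051 m

Δx' ≈ 1051 m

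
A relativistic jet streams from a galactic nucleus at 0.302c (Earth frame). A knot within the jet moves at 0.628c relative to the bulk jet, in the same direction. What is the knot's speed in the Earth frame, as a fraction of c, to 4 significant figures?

Relativistic velocity addition: u = (u' + v)/(1 + u'v/c²)
= (0.628 + 0.302)/(1 + 0.628×0.302) = 0.9300/1.18966 = 0.7817

u ≈ 0.7817c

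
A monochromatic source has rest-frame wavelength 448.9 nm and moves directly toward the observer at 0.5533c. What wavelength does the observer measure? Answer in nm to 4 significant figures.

λ_obs ≈ 240.7 nm

Relativistic Doppler: λ_obs = λ_src √((1−β)/(1+β))
= 448.9 × √(0.446700/1.55330) = 448.9 × 0.536266 = 240.7 nm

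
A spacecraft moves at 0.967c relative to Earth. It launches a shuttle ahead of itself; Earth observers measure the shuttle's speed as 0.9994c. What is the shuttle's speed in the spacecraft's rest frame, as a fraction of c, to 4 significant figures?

u' ≈ 0.9649c

Inverse velocity addition: u' = (u − v)/(1 − uv/c²)
= (0.9994 − 0.967)/(1 − 0.9994×0.967) = 0.03240/0.0335802 = 0.9649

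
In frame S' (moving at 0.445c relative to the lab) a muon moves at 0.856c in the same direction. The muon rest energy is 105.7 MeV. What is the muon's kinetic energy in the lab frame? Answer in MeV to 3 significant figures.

u_lab = (0.856 + 0.445)/(1 + 0.856×0.445) = 0.942126
γ = 1/√(1 − 0.942126²) = 2.9828
K = (γ − 1)m₀c² = (2.9828 − 1) × 105.7 = 1.9828 × 105.7 = 210 MeV

K ≈ 210 MeV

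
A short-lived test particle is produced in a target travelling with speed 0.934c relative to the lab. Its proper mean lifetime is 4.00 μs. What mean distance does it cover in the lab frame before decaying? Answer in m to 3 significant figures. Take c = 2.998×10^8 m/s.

d ≈ 3140 m

γ = 1/√(1 − 0.934²) = 2.7990
Dilated lifetime: Δt = γτ₀ = 2.7990 × 4.00 μs = 11.196 μs
d = vΔt = 0.934c × 11.196 μs = 2.8001×10^8 m/s × 1.1196×10^-5 s = 3140 m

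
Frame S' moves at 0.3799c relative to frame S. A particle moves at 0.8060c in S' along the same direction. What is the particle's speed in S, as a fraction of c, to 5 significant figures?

u ≈ 0.90790c

Relativistic velocity addition: u = (u' + v)/(1 + u'v/c²)
= (0.8060 + 0.3799)/(1 + 0.8060×0.3799) = 1.1859/1.306199 = 0.90790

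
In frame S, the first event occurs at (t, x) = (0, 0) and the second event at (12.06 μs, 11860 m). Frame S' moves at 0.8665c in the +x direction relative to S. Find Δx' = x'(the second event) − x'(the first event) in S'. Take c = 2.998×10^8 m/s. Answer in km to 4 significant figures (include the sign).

γ = 1/√(1 − 0.8665²) = 2.00330
Δx' = γ(Δx − vΔt) = 2.00330 × (11860 m − 0.8665×(2.998×10^8 m/s)×12.06×10^-6 s)
= 2.00330 × (8727.09 m) = 17.48 km

Δx' ≈ 17.48 km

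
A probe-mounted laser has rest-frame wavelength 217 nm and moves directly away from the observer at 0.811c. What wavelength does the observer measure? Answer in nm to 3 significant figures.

λ_obs ≈ 672 nm

Relativistic Doppler: λ_obs = λ_src √((1+β)/(1−β))
= 217 × √(1.8110/0.18900) = 217 × 3.0955 = 672 nm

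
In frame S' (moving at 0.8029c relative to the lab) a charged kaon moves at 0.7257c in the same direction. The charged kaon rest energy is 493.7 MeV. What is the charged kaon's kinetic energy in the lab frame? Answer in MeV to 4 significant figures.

u_lab = (0.7257 + 0.8029)/(1 + 0.7257×0.8029) = 0.9658396
γ = 1/√(1 − 0.9658396²) = 3.85891
K = (γ − 1)m₀c² = (3.85891 − 1) × 493.7 = 2.85891 × 493.7 = 1411 MeV

K ≈ 1411 MeV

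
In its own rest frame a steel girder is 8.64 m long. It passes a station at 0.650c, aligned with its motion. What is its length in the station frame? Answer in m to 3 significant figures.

L ≈ 6.57 m

γ = 1/√(1 − 0.650²) = 1.3159
Length contraction: L = L₀/γ = 8.64/1.3159 = 6.57 m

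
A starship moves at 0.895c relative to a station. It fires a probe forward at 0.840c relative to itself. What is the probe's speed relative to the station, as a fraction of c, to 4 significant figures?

u ≈ 0.9904c

Relativistic velocity addition: u = (u' + v)/(1 + u'v/c²)
= (0.840 + 0.895)/(1 + 0.840×0.895) = 1.735/1.75180 = 0.9904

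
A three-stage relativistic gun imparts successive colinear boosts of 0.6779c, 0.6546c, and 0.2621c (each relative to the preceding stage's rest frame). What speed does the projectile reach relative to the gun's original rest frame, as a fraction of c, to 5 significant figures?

Compose boost 2: (0.6546 + 0.6779)/(1 + 0.6546×0.6779) = 1.3325/1.443753 = 0.9229416
Compose boost 3: (0.2621 + 0.9229416)/(1 + 0.2621×0.9229416) = 1.185042/1.241903 = 0.95421

u ≈ 0.95421c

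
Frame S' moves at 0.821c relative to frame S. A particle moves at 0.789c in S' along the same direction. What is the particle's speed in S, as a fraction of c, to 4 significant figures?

Relativistic velocity addition: u = (u' + v)/(1 + u'v/c²)
= (0.789 + 0.821)/(1 + 0.789×0.821) = 1.610/1.64777 = 0.9771

u ≈ 0.9771c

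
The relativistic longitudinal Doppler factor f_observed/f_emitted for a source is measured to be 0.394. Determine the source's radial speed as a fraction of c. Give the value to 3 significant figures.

β ≈ 0.731

f_obs/f_src = √((1−β)/(1+β)) = 0.394  ⇒  (1−β)/(1+β) = 0.15524
β = |1 − D²|/(1 + D²) = |1 − 0.15524|/(1 + 0.15524) = 0.731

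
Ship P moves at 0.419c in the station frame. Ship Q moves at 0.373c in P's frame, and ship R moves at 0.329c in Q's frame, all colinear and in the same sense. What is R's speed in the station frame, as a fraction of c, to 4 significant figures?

Compose boost 2: (0.373 + 0.419)/(1 + 0.373×0.419) = 0.7920/1.15629 = 0.684951
Compose boost 3: (0.329 + 0.684951)/(1 + 0.329×0.684951) = 1.01395/1.22535 = 0.8275

u ≈ 0.8275c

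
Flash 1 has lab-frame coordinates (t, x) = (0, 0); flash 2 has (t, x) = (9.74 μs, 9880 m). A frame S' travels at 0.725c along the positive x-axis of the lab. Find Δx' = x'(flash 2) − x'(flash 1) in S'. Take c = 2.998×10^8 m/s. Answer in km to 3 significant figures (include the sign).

Δx' ≈ 11.3 km

γ = 1/√(1 − 0.725²) = 1.4519
Δx' = γ(Δx − vΔt) = 1.4519 × (9880 m − 0.725×(2.998×10^8 m/s)×9.74×10^-6 s)
= 1.4519 × (7763.0 m) = 11.3 km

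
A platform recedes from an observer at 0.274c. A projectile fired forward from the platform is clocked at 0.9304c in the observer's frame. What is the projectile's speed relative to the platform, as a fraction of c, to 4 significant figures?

Inverse velocity addition: u' = (u − v)/(1 − uv/c²)
= (0.9304 − 0.274)/(1 − 0.9304×0.274) = 0.6564/0.745070 = 0.8810

u' ≈ 0.8810c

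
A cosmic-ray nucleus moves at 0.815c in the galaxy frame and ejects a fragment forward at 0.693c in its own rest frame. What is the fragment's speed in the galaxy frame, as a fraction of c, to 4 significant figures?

Compose boost 2: (0.693 + 0.815)/(1 + 0.693×0.815) = 1.508/1.56479 = 0.9637

u ≈ 0.9637c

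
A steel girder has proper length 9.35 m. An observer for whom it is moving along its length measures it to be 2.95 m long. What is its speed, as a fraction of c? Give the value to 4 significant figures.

β ≈ 0.9489

γ = L₀/L = 9.35/2.95 = 3.16949
β = √(1 − 1/γ²) = 0.9489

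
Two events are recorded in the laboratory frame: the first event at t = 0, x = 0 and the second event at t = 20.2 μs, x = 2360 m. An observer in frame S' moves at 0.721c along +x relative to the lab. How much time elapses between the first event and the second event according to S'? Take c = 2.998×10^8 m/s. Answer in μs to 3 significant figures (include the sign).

γ = 1/√(1 − 0.721²) = 1.4431
Δt' = γ(Δt − vΔx/c²) = 1.4431 × (20.2 μs − 0.721×2360 m / (2.998×10^8 m/s))
= 1.4431 × (14.524 μs) = 21.0 μs

Δt' ≈ 21.0 μs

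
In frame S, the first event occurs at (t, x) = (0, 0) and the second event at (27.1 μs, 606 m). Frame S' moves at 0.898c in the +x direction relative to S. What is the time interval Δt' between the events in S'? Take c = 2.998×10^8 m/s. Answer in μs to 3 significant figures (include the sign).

γ = 1/√(1 − 0.898²) = 2.2728
Δt' = γ(Δt − vΔx/c²) = 2.2728 × (27.1 μs − 0.898×606 m / (2.998×10^8 m/s))
= 2.2728 × (25.285 μs) = 57.5 μs

Δt' ≈ 57.5 μs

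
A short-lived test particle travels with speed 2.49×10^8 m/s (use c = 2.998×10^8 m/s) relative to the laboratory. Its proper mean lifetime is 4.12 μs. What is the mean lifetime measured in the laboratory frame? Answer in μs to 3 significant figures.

Δt ≈ 7.40 μs

β = v/c = 2.49×10^8 / 2.998×10^8 = 0.83055
γ = 1/√(1 − 0.83055²) = 1.7955
Time dilation: Δt = γτ₀ = 1.7955 × 4.12 μs = 7.40 μs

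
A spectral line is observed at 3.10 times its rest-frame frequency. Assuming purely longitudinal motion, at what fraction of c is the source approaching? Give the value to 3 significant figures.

f_obs/f_src = √((1+β)/(1−β)) = 3.10  ⇒  (1+β)/(1−β) = 9.6100
β = |1 − D²|/(1 + D²) = |1 − 9.6100|/(1 + 9.6100) = 0.811

β ≈ 0.811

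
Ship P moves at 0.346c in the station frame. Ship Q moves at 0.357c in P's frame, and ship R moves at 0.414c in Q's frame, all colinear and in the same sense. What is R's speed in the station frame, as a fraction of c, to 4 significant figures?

Compose boost 2: (0.357 + 0.346)/(1 + 0.357×0.346) = 0.7030/1.12352 = 0.625711
Compose boost 3: (0.414 + 0.625711)/(1 + 0.414×0.625711) = 1.03971/1.25904 = 0.8258

u ≈ 0.8258c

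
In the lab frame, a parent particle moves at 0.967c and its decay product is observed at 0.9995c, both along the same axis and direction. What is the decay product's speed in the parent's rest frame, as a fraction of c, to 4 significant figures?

u' ≈ 0.9706c

Inverse velocity addition: u' = (u − v)/(1 − uv/c²)
= (0.9995 − 0.967)/(1 − 0.9995×0.967) = 0.03250/0.0334835 = 0.9706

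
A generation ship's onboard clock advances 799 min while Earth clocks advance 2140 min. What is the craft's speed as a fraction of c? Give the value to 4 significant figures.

γ = Δt/τ₀ = 2140/799 = 2.67835
β = √(1 − 1/γ²) = √(1 − 1/2.67835²) = 0.9277

β ≈ 0.9277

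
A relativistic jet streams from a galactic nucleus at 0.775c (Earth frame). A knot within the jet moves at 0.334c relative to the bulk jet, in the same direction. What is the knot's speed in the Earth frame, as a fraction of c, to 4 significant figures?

Relativistic velocity addition: u = (u' + v)/(1 + u'v/c²)
= (0.334 + 0.775)/(1 + 0.334×0.775) = 1.109/1.25885 = 0.8810

u ≈ 0.8810c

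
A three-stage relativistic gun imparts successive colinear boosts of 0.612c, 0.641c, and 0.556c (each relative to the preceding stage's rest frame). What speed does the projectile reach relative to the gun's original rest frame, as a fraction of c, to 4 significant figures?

u ≈ 0.9704c

Compose boost 2: (0.641 + 0.612)/(1 + 0.641×0.612) = 1.253/1.39229 = 0.899955
Compose boost 3: (0.556 + 0.899955)/(1 + 0.556×0.899955) = 1.45595/1.50037 = 0.9704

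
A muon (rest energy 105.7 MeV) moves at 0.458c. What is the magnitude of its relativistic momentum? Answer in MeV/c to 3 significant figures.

p ≈ 54.5 MeV/c

γ = 1/√(1 − 0.458²) = 1.1249
p = γβm₀c = 1.1249 × 0.458 × 105.7 MeV/c = 54.5 MeV/c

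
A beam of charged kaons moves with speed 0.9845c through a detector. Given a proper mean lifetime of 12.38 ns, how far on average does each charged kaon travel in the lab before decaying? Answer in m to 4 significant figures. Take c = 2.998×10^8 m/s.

γ = 1/√(1 − 0.9845²) = 5.70176
Dilated lifetime: Δt = γτ₀ = 5.70176 × 12.38 ns = 70.5877 ns
d = vΔt = 0.9845c × 70.5877 ns = 2.95153×10^8 m/s × 7.05877×10^-8 s = 20.83 m

d ≈ 20.83 m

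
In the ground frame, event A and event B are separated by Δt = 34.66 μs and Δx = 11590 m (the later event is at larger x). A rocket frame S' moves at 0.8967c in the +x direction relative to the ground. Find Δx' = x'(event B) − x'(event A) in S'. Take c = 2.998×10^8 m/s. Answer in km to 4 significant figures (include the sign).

Δx' ≈ 5.134 km

γ = 1/√(1 − 0.8967²) = 2.25918
Δx' = γ(Δx − vΔt) = 2.25918 × (11590 m − 0.8967×(2.998×10^8 m/s)×34.66×10^-6 s)
= 2.25918 × (2272.33 m) = 5.134 km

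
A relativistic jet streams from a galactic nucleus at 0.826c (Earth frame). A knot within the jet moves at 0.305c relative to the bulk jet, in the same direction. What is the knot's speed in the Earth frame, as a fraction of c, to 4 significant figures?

u ≈ 0.9034c

Relativistic velocity addition: u = (u' + v)/(1 + u'v/c²)
= (0.305 + 0.826)/(1 + 0.305×0.826) = 1.131/1.25193 = 0.9034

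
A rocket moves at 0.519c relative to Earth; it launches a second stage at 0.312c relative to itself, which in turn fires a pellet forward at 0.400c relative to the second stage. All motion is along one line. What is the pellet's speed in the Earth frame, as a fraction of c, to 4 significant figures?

u ≈ 0.8671c

Compose boost 2: (0.312 + 0.519)/(1 + 0.312×0.519) = 0.8310/1.16193 = 0.715191
Compose boost 3: (0.400 + 0.715191)/(1 + 0.400×0.715191) = 1.11519/1.28608 = 0.8671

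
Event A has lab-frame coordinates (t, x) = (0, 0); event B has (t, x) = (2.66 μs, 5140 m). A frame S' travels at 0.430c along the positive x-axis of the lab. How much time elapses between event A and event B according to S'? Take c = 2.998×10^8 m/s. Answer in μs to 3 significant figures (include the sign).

Δt' ≈ -5.22 μs

γ = 1/√(1 − 0.430²) = 1.1076
Δt' = γ(Δt − vΔx/c²) = 1.1076 × (2.66 μs − 0.430×5140 m / (2.998×10^8 m/s))
= 1.1076 × (-4.7122 μs) = -5.22 μs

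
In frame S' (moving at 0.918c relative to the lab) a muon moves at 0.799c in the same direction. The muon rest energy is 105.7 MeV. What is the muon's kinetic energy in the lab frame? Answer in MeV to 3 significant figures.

u_lab = (0.799 + 0.918)/(1 + 0.799×0.918) = 0.990492
γ = 1/√(1 − 0.990492²) = 7.2690
K = (γ − 1)m₀c² = (7.2690 − 1) × 105.7 = 6.2690 × 105.7 = 663 MeV

K ≈ 663 MeV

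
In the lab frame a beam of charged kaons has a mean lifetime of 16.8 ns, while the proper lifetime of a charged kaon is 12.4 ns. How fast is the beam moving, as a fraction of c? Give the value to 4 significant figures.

β ≈ 0.6747

γ = Δt/τ₀ = 16.8/12.4 = 1.35484
β = √(1 − 1/γ²) = √(1 − 1/1.35484²) = 0.6747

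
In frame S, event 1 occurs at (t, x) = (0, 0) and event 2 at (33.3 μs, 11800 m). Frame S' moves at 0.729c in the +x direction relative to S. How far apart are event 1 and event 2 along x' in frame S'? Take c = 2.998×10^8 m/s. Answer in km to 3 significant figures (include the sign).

Δx' ≈ 6.61 km

γ = 1/√(1 − 0.729²) = 1.4609
Δx' = γ(Δx − vΔt) = 1.4609 × (11800 m − 0.729×(2.998×10^8 m/s)×33.3×10^-6 s)
= 1.4609 × (4522.1 m) = 6.61 km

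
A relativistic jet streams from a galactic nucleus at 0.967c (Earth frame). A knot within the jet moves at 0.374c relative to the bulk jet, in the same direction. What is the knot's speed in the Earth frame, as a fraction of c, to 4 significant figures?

Relativistic velocity addition: u = (u' + v)/(1 + u'v/c²)
= (0.374 + 0.967)/(1 + 0.374×0.967) = 1.341/1.36166 = 0.9848

u ≈ 0.9848c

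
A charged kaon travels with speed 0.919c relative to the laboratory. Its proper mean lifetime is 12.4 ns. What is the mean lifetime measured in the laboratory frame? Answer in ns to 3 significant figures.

γ = 1/√(1 − 0.919²) = 2.5364
Time dilation: Δt = γτ₀ = 2.5364 × 12.4 ns = 31.5 ns

Δt ≈ 31.5 ns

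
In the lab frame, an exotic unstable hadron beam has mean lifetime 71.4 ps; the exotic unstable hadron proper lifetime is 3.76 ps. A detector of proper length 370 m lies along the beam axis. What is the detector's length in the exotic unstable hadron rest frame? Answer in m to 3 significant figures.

Time dilation ⇒ γ = Δt/τ₀ = 71.4/3.76 = 18.989
Length contraction: L = L₀/γ = 370/18.989 = 19.5 m

L ≈ 19.5 m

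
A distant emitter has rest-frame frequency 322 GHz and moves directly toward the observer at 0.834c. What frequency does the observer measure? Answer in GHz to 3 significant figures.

f_obs ≈ 1070 GHz

Relativistic Doppler: f_obs = f_src √((1+β)/(1−β))
= 322 × √(1.8340/0.16600) = 322 × 3.3239 = 1070 GHz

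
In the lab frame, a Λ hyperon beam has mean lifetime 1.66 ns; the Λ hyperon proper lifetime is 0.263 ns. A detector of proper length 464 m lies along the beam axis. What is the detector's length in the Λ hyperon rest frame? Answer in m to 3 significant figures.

L ≈ 73.5 m

Time dilation ⇒ γ = Δt/τ₀ = 1.66/0.263 = 6.3118
Length contraction: L = L₀/γ = 464/6.3118 = 73.5 m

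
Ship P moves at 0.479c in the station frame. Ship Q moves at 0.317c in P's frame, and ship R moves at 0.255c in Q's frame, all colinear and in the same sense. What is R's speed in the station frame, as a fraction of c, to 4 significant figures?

u ≈ 0.8043c

Compose boost 2: (0.317 + 0.479)/(1 + 0.317×0.479) = 0.7960/1.15184 = 0.691066
Compose boost 3: (0.255 + 0.691066)/(1 + 0.255×0.691066) = 0.946066/1.17622 = 0.8043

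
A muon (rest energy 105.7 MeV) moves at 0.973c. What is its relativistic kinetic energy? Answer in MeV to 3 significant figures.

K ≈ 352 MeV

γ = 1/√(1 − 0.973²) = 4.3327
K = (γ − 1)m₀c² = (4.3327 − 1) × 105.7 MeV = 3.3327 × 105.7 MeV = 352 MeV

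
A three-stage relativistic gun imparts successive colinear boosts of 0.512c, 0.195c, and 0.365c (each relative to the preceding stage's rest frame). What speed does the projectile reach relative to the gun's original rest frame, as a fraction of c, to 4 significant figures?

u ≈ 0.8163c

Compose boost 2: (0.195 + 0.512)/(1 + 0.195×0.512) = 0.7070/1.09984 = 0.642821
Compose boost 3: (0.365 + 0.642821)/(1 + 0.365×0.642821) = 1.00782/1.23463 = 0.8163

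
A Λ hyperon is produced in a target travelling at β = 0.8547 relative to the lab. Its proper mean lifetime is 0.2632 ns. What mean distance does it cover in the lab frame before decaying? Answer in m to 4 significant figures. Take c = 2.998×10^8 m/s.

γ = 1/√(1 − 0.8547²) = 1.92633
Dilated lifetime: Δt = γτ₀ = 1.92633 × 0.2632 ns = 0.507010 ns
d = vΔt = 0.8547c × 0.507010 ns = 2.56239×10^8 m/s × 5.07010×10^-10 s = 0.1299 m

d ≈ 0.1299 m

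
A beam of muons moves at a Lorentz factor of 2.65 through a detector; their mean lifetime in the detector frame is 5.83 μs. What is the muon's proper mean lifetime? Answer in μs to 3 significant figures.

τ₀ ≈ 2.20 μs

γ = 2.65 (given)
Proper time: τ₀ = Δt/γ = 5.83/2.65 = 2.20 μs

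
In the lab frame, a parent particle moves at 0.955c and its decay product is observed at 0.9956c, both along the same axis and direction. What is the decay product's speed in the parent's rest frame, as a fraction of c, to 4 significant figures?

u' ≈ 0.8252c

Inverse velocity addition: u' = (u − v)/(1 − uv/c²)
= (0.9956 − 0.955)/(1 − 0.9956×0.955) = 0.04060/0.0492020 = 0.8252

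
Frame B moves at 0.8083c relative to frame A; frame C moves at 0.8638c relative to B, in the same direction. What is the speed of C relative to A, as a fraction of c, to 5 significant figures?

u ≈ 0.98463c

Compose boost 2: (0.8638 + 0.8083)/(1 + 0.8638×0.8083) = 1.6721/1.698210 = 0.98463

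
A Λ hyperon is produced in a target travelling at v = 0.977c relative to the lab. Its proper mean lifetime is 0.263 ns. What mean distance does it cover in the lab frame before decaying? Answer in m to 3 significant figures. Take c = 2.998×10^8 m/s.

d ≈ 0.361 m

γ = 1/√(1 − 0.977²) = 4.6896
Dilated lifetime: Δt = γτ₀ = 4.6896 × 0.263 ns = 1.2334 ns
d = vΔt = 0.977c × 1.2334 ns = 2.9290×10^8 m/s × 1.2334×10^-9 s = 0.361 m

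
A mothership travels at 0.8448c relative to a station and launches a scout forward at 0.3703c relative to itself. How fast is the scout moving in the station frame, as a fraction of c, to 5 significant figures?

u ≈ 0.92556c

Compose boost 2: (0.3703 + 0.8448)/(1 + 0.3703×0.8448) = 1.2151/1.312829 = 0.92556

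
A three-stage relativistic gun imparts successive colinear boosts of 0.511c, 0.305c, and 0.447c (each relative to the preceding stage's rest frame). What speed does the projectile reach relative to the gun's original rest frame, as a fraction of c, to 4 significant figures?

Compose boost 2: (0.305 + 0.511)/(1 + 0.305×0.511) = 0.8160/1.15586 = 0.705971
Compose boost 3: (0.447 + 0.705971)/(1 + 0.447×0.705971) = 1.15297/1.31557 = 0.8764

u ≈ 0.8764c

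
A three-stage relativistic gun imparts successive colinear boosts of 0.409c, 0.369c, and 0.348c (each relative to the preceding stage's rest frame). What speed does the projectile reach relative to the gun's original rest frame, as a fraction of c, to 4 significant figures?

Compose boost 2: (0.369 + 0.409)/(1 + 0.369×0.409) = 0.7780/1.15092 = 0.675980
Compose boost 3: (0.348 + 0.675980)/(1 + 0.348×0.675980) = 1.02398/1.23524 = 0.8290

u ≈ 0.8290c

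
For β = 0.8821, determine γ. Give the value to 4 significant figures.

γ = 1/√(1 − β²) = 1/√(1 − 0.8821²) = 1/√(0.221900) = 2.123

γ ≈ 2.123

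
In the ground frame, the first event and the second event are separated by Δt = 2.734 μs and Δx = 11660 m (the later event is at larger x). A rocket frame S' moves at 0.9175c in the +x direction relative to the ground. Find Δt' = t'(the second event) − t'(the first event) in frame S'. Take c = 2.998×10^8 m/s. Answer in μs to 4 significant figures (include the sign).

γ = 1/√(1 − 0.9175²) = 2.51423
Δt' = γ(Δt − vΔx/c²) = 2.51423 × (2.734 μs − 0.9175×11660 m / (2.998×10^8 m/s))
= 2.51423 × (-32.9500 μs) = -82.84 μs

Δt' ≈ -82.84 μs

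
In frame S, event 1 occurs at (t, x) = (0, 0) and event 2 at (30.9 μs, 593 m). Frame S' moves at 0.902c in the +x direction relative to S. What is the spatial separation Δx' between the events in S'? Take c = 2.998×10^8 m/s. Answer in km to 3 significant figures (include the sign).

Δx' ≈ -18.0 km

γ = 1/√(1 − 0.902²) = 2.3162
Δx' = γ(Δx − vΔt) = 2.3162 × (593 m − 0.902×(2.998×10^8 m/s)×30.9×10^-6 s)
= 2.3162 × (-7763.0 m) = -18.0 km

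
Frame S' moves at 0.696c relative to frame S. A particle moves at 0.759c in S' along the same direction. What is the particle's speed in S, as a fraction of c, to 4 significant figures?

u ≈ 0.9521c

Relativistic velocity addition: u = (u' + v)/(1 + u'v/c²)
= (0.759 + 0.696)/(1 + 0.759×0.696) = 1.455/1.52826 = 0.9521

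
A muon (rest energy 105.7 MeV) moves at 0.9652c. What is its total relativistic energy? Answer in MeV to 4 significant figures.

E ≈ 404.2 MeV

γ = 1/√(1 − 0.9652²) = 3.82390
E = γm₀c² = 3.82390 × 105.7 MeV = 404.2 MeV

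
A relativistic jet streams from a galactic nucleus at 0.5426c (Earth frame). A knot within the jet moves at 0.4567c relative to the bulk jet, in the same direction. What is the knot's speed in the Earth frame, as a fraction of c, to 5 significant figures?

Relativistic velocity addition: u = (u' + v)/(1 + u'v/c²)
= (0.4567 + 0.5426)/(1 + 0.4567×0.5426) = 0.99930/1.247805 = 0.80085

u ≈ 0.80085c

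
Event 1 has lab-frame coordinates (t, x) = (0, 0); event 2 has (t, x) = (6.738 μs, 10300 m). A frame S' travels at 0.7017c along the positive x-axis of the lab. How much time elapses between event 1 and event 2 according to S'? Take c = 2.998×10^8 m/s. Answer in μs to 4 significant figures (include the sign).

γ = 1/√(1 − 0.7017²) = 1.40356
Δt' = γ(Δt − vΔx/c²) = 1.40356 × (6.738 μs − 0.7017×10300 m / (2.998×10^8 m/s))
= 1.40356 × (-17.3698 μs) = -24.38 μs

Δt' ≈ -24.38 μs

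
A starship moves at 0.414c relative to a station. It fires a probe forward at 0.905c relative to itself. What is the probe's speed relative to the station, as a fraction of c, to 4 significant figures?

u ≈ 0.9595c

Relativistic velocity addition: u = (u' + v)/(1 + u'v/c²)
= (0.905 + 0.414)/(1 + 0.905×0.414) = 1.319/1.37467 = 0.9595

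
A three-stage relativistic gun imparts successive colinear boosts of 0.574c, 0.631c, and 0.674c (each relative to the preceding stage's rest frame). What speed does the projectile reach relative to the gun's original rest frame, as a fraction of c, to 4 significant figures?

u ≈ 0.9764c

Compose boost 2: (0.631 + 0.574)/(1 + 0.631×0.574) = 1.205/1.36219 = 0.884602
Compose boost 3: (0.674 + 0.884602)/(1 + 0.674×0.884602) = 1.55860/1.59622 = 0.9764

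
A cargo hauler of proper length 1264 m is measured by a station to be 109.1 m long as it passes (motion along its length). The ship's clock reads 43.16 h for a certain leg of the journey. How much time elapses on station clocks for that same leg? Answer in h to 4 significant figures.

Length contraction ⇒ γ = L₀/L = 1264/109.1 = 11.5857
Time dilation: Δt = γτ₀ = 11.5857 × 43.16 h = 500.0 h

Δt ≈ 500.0 h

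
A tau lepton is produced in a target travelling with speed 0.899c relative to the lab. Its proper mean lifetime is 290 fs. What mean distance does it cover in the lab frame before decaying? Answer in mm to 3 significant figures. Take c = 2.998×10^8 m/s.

γ = 1/√(1 − 0.899²) = 2.2834
Dilated lifetime: Δt = γτ₀ = 2.2834 × 290 fs = 662.18 fs
d = vΔt = 0.899c × 662.18 fs = 2.6952×10^8 m/s × 6.6218×10^-13 s = 0.178 mm

d ≈ 0.178 mm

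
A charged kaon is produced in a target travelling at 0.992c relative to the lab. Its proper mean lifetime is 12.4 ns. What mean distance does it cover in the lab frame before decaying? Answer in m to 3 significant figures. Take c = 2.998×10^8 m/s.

γ = 1/√(1 − 0.992²) = 7.9216
Dilated lifetime: Δt = γτ₀ = 7.9216 × 12.4 ns = 98.227 ns
d = vΔt = 0.992c × 98.227 ns = 2.9740×10^8 m/s × 9.8227×10^-8 s = 29.2 m

d ≈ 29.2 m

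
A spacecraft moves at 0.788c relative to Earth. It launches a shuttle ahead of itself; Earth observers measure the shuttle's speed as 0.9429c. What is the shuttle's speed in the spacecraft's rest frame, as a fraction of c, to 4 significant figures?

Inverse velocity addition: u' = (u − v)/(1 − uv/c²)
= (0.9429 − 0.788)/(1 − 0.9429×0.788) = 0.1549/0.256995 = 0.6027

u' ≈ 0.6027c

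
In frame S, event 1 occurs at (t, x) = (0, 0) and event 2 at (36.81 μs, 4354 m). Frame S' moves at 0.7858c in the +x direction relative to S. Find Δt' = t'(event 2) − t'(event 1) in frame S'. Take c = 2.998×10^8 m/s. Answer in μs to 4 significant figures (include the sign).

γ = 1/√(1 − 0.7858²) = 1.61687
Δt' = γ(Δt − vΔx/c²) = 1.61687 × (36.81 μs − 0.7858×4354 m / (2.998×10^8 m/s))
= 1.61687 × (25.3978 μs) = 41.06 μs

Δt' ≈ 41.06 μs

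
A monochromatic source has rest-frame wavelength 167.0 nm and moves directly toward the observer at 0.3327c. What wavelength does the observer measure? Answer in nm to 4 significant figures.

λ_obs ≈ 118.2 nm

Relativistic Doppler: λ_obs = λ_src √((1−β)/(1+β))
= 167.0 × √(0.667300/1.33270) = 167.0 × 0.707611 = 118.2 nm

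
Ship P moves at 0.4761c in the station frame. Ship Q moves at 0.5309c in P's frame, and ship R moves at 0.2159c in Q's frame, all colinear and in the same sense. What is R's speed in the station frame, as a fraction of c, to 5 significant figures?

Compose boost 2: (0.5309 + 0.4761)/(1 + 0.5309×0.4761) = 1.0070/1.252761 = 0.8038242
Compose boost 3: (0.2159 + 0.8038242)/(1 + 0.2159×0.8038242) = 1.019724/1.173546 = 0.86893

u ≈ 0.86893c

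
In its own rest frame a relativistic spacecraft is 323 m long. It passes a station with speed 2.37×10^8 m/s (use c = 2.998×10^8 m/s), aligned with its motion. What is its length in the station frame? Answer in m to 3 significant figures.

β = v/c = 2.37×10^8 / 2.998×10^8 = 0.79053
γ = 1/√(1 − 0.79053²) = 1.6328
Length contraction: L = L₀/γ = 323/1.6328 = 198 m

L ≈ 198 m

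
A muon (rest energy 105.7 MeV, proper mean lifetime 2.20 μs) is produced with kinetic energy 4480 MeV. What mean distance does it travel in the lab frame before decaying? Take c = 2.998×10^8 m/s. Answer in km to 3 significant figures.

d ≈ 28.6 km

γ = 1 + K/(m₀c²) = 1 + 4480/105.7 = 43.384
β = √(1 − 1/γ²) = 0.99973
Dilated lifetime: γτ₀ = 43.384 × 2.20 μs = 95.445 μs
d = βc·γτ₀ = 0.99973 × (2.998×10^8 m/s) × 9.5445×10^-5 s = 28.6 km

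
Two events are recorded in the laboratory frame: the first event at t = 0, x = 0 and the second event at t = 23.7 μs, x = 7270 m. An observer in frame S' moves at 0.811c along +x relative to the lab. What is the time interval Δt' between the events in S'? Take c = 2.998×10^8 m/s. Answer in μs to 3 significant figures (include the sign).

Δt' ≈ 6.89 μs

γ = 1/√(1 − 0.811²) = 1.7093
Δt' = γ(Δt − vΔx/c²) = 1.7093 × (23.7 μs − 0.811×7270 m / (2.998×10^8 m/s))
= 1.7093 × (4.0337 μs) = 6.89 μs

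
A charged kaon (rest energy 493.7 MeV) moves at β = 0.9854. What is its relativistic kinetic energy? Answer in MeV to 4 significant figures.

K ≈ 2406 MeV

γ = 1/√(1 − 0.9854²) = 5.87354
K = (γ − 1)m₀c² = (5.87354 − 1) × 493.7 MeV = 4.87354 × 493.7 MeV = 2406 MeV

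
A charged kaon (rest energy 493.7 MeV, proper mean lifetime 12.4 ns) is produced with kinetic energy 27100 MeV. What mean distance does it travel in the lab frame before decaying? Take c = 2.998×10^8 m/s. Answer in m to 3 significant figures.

γ = 1 + K/(m₀c²) = 1 + 27100/493.7 = 55.892
β = √(1 − 1/γ²) = 0.99984
Dilated lifetime: γτ₀ = 55.892 × 12.4 ns = 693.06 ns
d = βc·γτ₀ = 0.99984 × (2.998×10^8 m/s) × 6.9306×10^-7 s = 208 m

d ≈ 208 m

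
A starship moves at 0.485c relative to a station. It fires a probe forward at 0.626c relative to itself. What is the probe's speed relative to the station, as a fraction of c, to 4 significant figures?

u ≈ 0.8522c

Relativistic velocity addition: u = (u' + v)/(1 + u'v/c²)
= (0.626 + 0.485)/(1 + 0.626×0.485) = 1.111/1.30361 = 0.8522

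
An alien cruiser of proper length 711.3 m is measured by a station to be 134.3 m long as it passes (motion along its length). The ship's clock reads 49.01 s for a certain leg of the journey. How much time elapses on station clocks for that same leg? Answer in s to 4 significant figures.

Δt ≈ 259.6 s

Length contraction ⇒ γ = L₀/L = 711.3/134.3 = 5.29635
Time dilation: Δt = γτ₀ = 5.29635 × 49.01 s = 259.6 s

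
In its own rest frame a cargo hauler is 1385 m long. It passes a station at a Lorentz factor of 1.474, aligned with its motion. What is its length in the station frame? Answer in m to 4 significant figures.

L ≈ 939.6 m

γ = 1.474 (given)
Length contraction: L = L₀/γ = 1385/1.474 = 939.6 m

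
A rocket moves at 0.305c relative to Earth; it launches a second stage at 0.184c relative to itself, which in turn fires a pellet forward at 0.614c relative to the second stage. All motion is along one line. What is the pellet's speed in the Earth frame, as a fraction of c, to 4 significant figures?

Compose boost 2: (0.184 + 0.305)/(1 + 0.184×0.305) = 0.4890/1.05612 = 0.463016
Compose boost 3: (0.614 + 0.463016)/(1 + 0.614×0.463016) = 1.07702/1.28429 = 0.8386

u ≈ 0.8386c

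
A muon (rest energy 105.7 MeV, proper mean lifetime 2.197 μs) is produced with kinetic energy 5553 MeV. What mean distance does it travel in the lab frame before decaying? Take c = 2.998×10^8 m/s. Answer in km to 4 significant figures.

d ≈ 35.26 km

γ = 1 + K/(m₀c²) = 1 + 5553/105.7 = 53.5355
β = √(1 − 1/γ²) = 0.999826
Dilated lifetime: γτ₀ = 53.5355 × 2.197 μs = 117.617 μs
d = βc·γτ₀ = 0.999826 × (2.998×10^8 m/s) × 0.000117617 s = 35.26 km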